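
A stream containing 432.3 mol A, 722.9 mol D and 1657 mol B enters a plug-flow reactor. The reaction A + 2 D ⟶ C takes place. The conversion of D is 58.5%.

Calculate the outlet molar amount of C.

D reacted = 0.585 × 722.9 = 422.9 mol; ν_D = −2, so ξ = 422.9/2 = 211.4 mol.
Outlet amounts (n = n₀ + ν ξ):
  A: 432.3 − 1(211.4) = 220.9
  D: 722.9 − 2(211.4) = 300
  C: 0 + 1(211.4) = 211.4
  B: 1657 (inert)

211 mol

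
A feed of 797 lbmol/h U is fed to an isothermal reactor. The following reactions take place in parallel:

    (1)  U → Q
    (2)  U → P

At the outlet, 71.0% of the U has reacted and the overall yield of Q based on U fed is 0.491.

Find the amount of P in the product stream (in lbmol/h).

175 lbmol/h

Yield of Q: 1ξ₁ / 797 = 0.491 → ξ₁ = 391.3 lbmol/h.
Conversion of U: 1ξ₁ + 1ξ₂ = 0.71 × 797 = 565.9 → ξ₂ = 174.5 lbmol/h.
Outlet amounts (n = n₀ + Σ ν·ξ):
  U: 797 − 1(391.3) − 1(174.5) = 231.1
  Q: 0 + 1(391.3) = 391.3
  P: 0 + 1(174.5) = 174.5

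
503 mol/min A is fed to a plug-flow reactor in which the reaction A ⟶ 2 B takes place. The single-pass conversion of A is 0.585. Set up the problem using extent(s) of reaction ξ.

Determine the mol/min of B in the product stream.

A reacted = 0.585 × 503 = 294.3 mol/min; ν_A = −1, so ξ = 294.3/1 = 294.3 mol/min.
Outlet amounts (n = n₀ + ν ξ):
  A: 503 − 1(294.3) = 208.7
  B: 0 + 2(294.3) = 588.5

589 mol/min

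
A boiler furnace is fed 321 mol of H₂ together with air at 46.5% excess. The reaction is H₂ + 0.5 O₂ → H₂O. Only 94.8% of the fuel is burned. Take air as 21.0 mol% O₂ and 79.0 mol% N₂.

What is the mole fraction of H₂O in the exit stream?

Stoichiometric O₂ = 0.5 × 321 = 160.5 mol; O₂ fed = 160.5 × 1.465 = 235.1 mol.
N₂ fed = 235.1 × 79/21 = 884.5 mol.
Fuel reacted = 0.948 × 321 → ξ = 304.3 mol.
Outlet (n = n₀ + ν ξ):
  H₂: 321 − 1(304.3) = 16.69
  O₂: 235.1 − 0.5(304.3) = 82.98
  N₂: 884.5 (inert)
  H₂O: 0 + 1(304.3) = 304.3
Total out = 1289 mol; y_H₂O = 304.3 / 1289 = 0.2362.

0.236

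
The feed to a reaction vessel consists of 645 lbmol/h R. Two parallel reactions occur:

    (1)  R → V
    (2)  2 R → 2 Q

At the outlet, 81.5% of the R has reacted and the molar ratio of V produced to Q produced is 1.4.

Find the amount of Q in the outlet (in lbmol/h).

Conversion of R: R consumed = 0.815 × 645 = 525.7 lbmol/h = 1ξ₁ + 2ξ₂.
Selectivity: 1ξ₁ / (2ξ₂) = 1.4 → ξ₁ = 2.8 ξ₂.
Substitute: (1·2.8 + 2) ξ₂ = 525.7 → ξ₂ = 109.5 lbmol/h, ξ₁ = 306.6 lbmol/h.
Outlet amounts (n = n₀ + Σ ν·ξ):
  R: 645 − 1(306.6) − 2(109.5) = 119.3
  V: 0 + 1(306.6) = 306.6
  Q: 0 + 2(109.5) = 219

219 lbmol/h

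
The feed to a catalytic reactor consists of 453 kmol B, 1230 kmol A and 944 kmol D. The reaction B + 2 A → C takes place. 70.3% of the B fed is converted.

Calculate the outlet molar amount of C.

B reacted = 0.703 × 453 = 318.5 kmol; ν_B = −1, so ξ = 318.5/1 = 318.5 kmol.
Outlet amounts (n = n₀ + ν ξ):
  B: 453 − 1(318.5) = 134.5
  A: 1230 − 2(318.5) = 593.1
  C: 0 + 1(318.5) = 318.5
  D: 944 (inert)

318 kmol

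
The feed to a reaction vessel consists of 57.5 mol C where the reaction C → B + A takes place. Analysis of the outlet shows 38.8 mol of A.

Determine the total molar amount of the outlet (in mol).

96.3 mol

For A: n = n₀ + 1ξ → 38.8 = 0 + 1ξ, giving ξ = 38.8 mol.
Outlet amounts (n = n₀ + ν ξ):
  C: 57.5 − 1(38.8) = 18.7
  B: 0 + 1(38.8) = 38.8
  A: 0 + 1(38.8) = 38.8
Total out = 18.7 + 38.8 + 38.8 = 96.3 mol.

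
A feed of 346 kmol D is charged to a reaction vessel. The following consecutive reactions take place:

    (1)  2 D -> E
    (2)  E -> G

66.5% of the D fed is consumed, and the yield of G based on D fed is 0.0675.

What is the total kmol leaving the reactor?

231 kmol

Conversion of D: D consumed = 2ξ₁ = 0.665 × 346 → ξ₁ = 115 kmol.
Yield of G: 1ξ₂ / 346 = 0.0675 → ξ₂ = 23.36 kmol.
Outlet amounts (n = n₀ + Σ ν·ξ):
  D: 346 − 2(115) = 115.9
  E: 0 + 1(115) − 1(23.36) = 91.69
  G: 0 + 1(23.36) = 23.36
Total out = 115.9 + 91.69 + 23.36 = 231 kmol.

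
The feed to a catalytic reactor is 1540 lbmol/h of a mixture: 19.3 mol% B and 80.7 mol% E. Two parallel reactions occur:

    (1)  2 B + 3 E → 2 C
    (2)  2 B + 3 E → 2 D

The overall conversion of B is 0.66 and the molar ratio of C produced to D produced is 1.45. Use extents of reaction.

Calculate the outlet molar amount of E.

Conversion of B: B consumed = 0.66 × 297.2 = 196.2 lbmol/h = 2ξ₁ + 2ξ₂.
Selectivity: 2ξ₁ / (2ξ₂) = 1.45 → ξ₁ = 1.45 ξ₂.
Substitute: (2·1.45 + 2) ξ₂ = 196.2 → ξ₂ = 40.03 lbmol/h, ξ₁ = 58.05 lbmol/h.
Outlet amounts (n = n₀ + Σ ν·ξ):
  B: 297.2 − 2(58.05) − 2(40.03) = 101.1
  E: 1243 − 3(58.05) − 3(40.03) = 948.5
  C: 0 + 2(58.05) = 116.1
  D: 0 + 2(40.03) = 80.07

949 lbmol/h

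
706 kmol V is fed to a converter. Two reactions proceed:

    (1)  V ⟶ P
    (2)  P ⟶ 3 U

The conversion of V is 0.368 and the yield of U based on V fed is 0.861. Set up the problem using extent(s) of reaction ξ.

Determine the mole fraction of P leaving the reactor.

Conversion of V: V consumed = 1ξ₁ = 0.368 × 706 → ξ₁ = 259.8 kmol.
Yield of U: 3ξ₂ / 706 = 0.861 → ξ₂ = 202.6 kmol.
Outlet amounts (n = n₀ + Σ ν·ξ):
  V: 706 − 1(259.8) = 446.2
  P: 0 + 1(259.8) − 1(202.6) = 57.19
  U: 0 + 3(202.6) = 607.9
Total out = 1111 kmol; y_P = 57.19 / 1111 = 0.05146.

0.0515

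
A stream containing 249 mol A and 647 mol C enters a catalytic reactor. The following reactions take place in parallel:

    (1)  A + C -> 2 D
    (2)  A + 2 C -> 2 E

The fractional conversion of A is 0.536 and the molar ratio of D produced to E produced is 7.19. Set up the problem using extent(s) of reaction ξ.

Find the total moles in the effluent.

880 mol

Conversion of A: A consumed = 0.536 × 249 = 133.5 mol = 1ξ₁ + 1ξ₂.
Selectivity: 2ξ₁ / (2ξ₂) = 7.19 → ξ₁ = 7.19 ξ₂.
Substitute: (1·7.19 + 1) ξ₂ = 133.5 → ξ₂ = 16.3 mol, ξ₁ = 117.2 mol.
Outlet amounts (n = n₀ + Σ ν·ξ):
  A: 249 − 1(117.2) − 1(16.3) = 115.5
  C: 647 − 1(117.2) − 2(16.3) = 497.2
  D: 0 + 2(117.2) = 234.3
  E: 0 + 2(16.3) = 32.59
Total out = 115.5 + 497.2 + 234.3 + 32.59 = 879.7 mol.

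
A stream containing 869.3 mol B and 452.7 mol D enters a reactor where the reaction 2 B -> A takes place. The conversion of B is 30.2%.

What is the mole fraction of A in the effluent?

B reacted = 0.302 × 869.3 = 262.5 mol; ν_B = −2, so ξ = 262.5/2 = 131.3 mol.
Outlet amounts (n = n₀ + ν ξ):
  B: 869.3 − 2(131.3) = 606.8
  A: 0 + 1(131.3) = 131.3
  D: 452.7 (inert)
Total out = 1191 mol; y_A = 131.3 / 1191 = 0.1102.

0.11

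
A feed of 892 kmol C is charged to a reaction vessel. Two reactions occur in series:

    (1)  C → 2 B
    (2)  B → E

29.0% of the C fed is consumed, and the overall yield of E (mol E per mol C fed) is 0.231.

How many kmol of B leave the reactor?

311 kmol

Conversion of C: C consumed = 1ξ₁ = 0.29 × 892 → ξ₁ = 258.7 kmol.
Yield of E: 1ξ₂ / 892 = 0.231 → ξ₂ = 206.1 kmol.
Outlet amounts (n = n₀ + Σ ν·ξ):
  C: 892 − 1(258.7) = 633.3
  B: 0 + 2(258.7) − 1(206.1) = 311.3
  E: 0 + 1(206.1) = 206.1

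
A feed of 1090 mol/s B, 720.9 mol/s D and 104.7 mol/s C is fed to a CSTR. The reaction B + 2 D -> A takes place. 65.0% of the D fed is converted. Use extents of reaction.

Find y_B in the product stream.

0.591

D reacted = 0.65 × 720.9 = 468.6 mol/s; ν_D = −2, so ξ = 468.6/2 = 234.3 mol/s.
Outlet amounts (n = n₀ + ν ξ):
  B: 1090 − 1(234.3) = 855.7
  D: 720.9 − 2(234.3) = 252.3
  A: 0 + 1(234.3) = 234.3
  C: 104.7 (inert)
Total out = 1447 mol/s; y_B = 855.7 / 1447 = 0.5914.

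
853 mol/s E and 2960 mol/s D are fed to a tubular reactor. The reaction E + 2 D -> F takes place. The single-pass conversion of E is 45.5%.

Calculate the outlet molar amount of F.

388 mol/s

E reacted = 0.455 × 853 = 388.1 mol/s; ν_E = −1, so ξ = 388.1/1 = 388.1 mol/s.
Outlet amounts (n = n₀ + ν ξ):
  E: 853 − 1(388.1) = 464.9
  D: 2960 − 2(388.1) = 2184
  F: 0 + 1(388.1) = 388.1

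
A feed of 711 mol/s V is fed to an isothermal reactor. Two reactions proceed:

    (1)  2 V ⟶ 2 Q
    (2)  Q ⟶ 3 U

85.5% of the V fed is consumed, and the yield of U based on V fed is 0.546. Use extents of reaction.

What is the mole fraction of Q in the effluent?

Conversion of V: V consumed = 2ξ₁ = 0.855 × 711 → ξ₁ = 304 mol/s.
Yield of U: 3ξ₂ / 711 = 0.546 → ξ₂ = 129.4 mol/s.
Outlet amounts (n = n₀ + Σ ν·ξ):
  V: 711 − 2(304) = 103.1
  Q: 0 + 2(304) − 1(129.4) = 478.5
  U: 0 + 3(129.4) = 388.2
Total out = 969.8 mol/s; y_Q = 478.5 / 969.8 = 0.4934.

0.493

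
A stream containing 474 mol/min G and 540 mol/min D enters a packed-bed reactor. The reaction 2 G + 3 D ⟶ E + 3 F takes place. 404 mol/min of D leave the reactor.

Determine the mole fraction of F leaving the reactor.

0.14

For D: n = n₀ − 3ξ → 404 = 540 − 3ξ, giving ξ = 45.33 mol/min.
Outlet amounts (n = n₀ + ν ξ):
  G: 474 − 2(45.33) = 383.3
  D: 540 − 3(45.33) = 404
  E: 0 + 1(45.33) = 45.33
  F: 0 + 3(45.33) = 136
Total out = 968.7 mol/min; y_F = 136 / 968.7 = 0.1404.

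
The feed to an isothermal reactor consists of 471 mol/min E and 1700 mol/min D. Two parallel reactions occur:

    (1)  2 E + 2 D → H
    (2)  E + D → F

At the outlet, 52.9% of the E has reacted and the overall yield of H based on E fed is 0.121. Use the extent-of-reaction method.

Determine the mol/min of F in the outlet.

Yield of H: 1ξ₁ / 471 = 0.121 → ξ₁ = 56.99 mol/min.
Conversion of E: 2ξ₁ + 1ξ₂ = 0.529 × 471 = 249.2 → ξ₂ = 135.2 mol/min.
Outlet amounts (n = n₀ + Σ ν·ξ):
  E: 471 − 2(56.99) − 1(135.2) = 221.8
  D: 1700 − 2(56.99) − 1(135.2) = 1451
  H: 0 + 1(56.99) = 56.99
  F: 0 + 1(135.2) = 135.2

135 mol/min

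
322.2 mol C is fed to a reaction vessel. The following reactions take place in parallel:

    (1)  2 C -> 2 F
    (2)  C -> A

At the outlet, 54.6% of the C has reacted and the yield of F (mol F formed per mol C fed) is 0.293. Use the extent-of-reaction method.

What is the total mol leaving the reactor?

Yield of F: 2ξ₁ / 322.2 = 0.293 → ξ₁ = 47.2 mol.
Conversion of C: 2ξ₁ + 1ξ₂ = 0.546 × 322.2 = 175.9 → ξ₂ = 81.52 mol.
Outlet amounts (n = n₀ + Σ ν·ξ):
  C: 322.2 − 2(47.2) − 1(81.52) = 146.3
  F: 0 + 2(47.2) = 94.4
  A: 0 + 1(81.52) = 81.52
Total out = 146.3 + 94.4 + 81.52 = 322.2 mol.

322 mol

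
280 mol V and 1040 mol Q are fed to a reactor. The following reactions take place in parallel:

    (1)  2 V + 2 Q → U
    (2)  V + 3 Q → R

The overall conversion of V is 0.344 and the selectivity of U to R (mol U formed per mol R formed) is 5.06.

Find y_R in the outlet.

Conversion of V: V consumed = 0.344 × 280 = 96.32 mol = 2ξ₁ + 1ξ₂.
Selectivity: 1ξ₁ / (1ξ₂) = 5.06 → ξ₁ = 5.06 ξ₂.
Substitute: (2·5.06 + 1) ξ₂ = 96.32 → ξ₂ = 8.662 mol, ξ₁ = 43.83 mol.
Outlet amounts (n = n₀ + Σ ν·ξ):
  V: 280 − 2(43.83) − 1(8.662) = 183.7
  Q: 1040 − 2(43.83) − 3(8.662) = 926.4
  U: 0 + 1(43.83) = 43.83
  R: 0 + 1(8.662) = 8.662
Total out = 1163 mol; y_R = 8.662 / 1163 = 0.007451.

0.00745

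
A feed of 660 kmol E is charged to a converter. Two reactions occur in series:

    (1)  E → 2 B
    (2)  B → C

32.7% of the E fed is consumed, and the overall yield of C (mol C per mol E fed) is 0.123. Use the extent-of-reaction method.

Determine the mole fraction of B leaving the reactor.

Conversion of E: E consumed = 1ξ₁ = 0.327 × 660 → ξ₁ = 215.8 kmol.
Yield of C: 1ξ₂ / 660 = 0.123 → ξ₂ = 81.18 kmol.
Outlet amounts (n = n₀ + Σ ν·ξ):
  E: 660 − 1(215.8) = 444.2
  B: 0 + 2(215.8) − 1(81.18) = 350.5
  C: 0 + 1(81.18) = 81.18
Total out = 875.8 kmol; y_B = 350.5 / 875.8 = 0.4002.

0.4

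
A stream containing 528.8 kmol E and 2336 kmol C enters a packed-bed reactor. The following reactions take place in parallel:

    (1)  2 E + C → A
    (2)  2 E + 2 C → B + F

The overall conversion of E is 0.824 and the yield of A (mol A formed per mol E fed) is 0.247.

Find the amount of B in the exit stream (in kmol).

87.3 kmol

Yield of A: 1ξ₁ / 528.8 = 0.247 → ξ₁ = 130.6 kmol.
Conversion of E: 2ξ₁ + 2ξ₂ = 0.824 × 528.8 = 435.7 → ξ₂ = 87.25 kmol.
Outlet amounts (n = n₀ + Σ ν·ξ):
  E: 528.8 − 2(130.6) − 2(87.25) = 93.07
  C: 2336 − 1(130.6) − 2(87.25) = 2031
  A: 0 + 1(130.6) = 130.6
  B: 0 + 1(87.25) = 87.25
  F: 0 + 1(87.25) = 87.25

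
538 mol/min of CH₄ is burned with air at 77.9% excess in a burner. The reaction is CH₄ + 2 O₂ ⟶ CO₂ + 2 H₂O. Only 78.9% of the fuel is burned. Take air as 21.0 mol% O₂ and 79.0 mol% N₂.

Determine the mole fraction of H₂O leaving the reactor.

Stoichiometric O₂ = 2 × 538 = 1076 mol/min; O₂ fed = 1076 × 1.779 = 1914 mol/min.
N₂ fed = 1914 × 79/21 = 7201 mol/min.
Fuel reacted = 0.789 × 538 → ξ = 424.5 mol/min.
Outlet (n = n₀ + ν ξ):
  CH₄: 538 − 1(424.5) = 113.5
  O₂: 1914 − 2(424.5) = 1065
  N₂: 7201 (inert)
  CO₂: 0 + 1(424.5) = 424.5
  H₂O: 0 + 2(424.5) = 849
Total out = 9653 mol/min; y_H₂O = 849 / 9653 = 0.08795.

0.0879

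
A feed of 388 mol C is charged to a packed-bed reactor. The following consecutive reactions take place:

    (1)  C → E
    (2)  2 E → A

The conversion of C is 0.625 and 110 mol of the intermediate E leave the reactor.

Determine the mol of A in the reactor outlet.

Conversion of C: C consumed = 1ξ₁ = 0.625 × 388 → ξ₁ = 242.5 mol.
E balance: n_E = 0 + 1ξ₁ − 2ξ₂ = 110 → ξ₂ = (1·242.5 − 110)/2 = 66.25 mol.
Outlet amounts (n = n₀ + Σ ν·ξ):
  C: 388 − 1(242.5) = 145.5
  E: 0 + 1(242.5) − 2(66.25) = 110
  A: 0 + 1(66.25) = 66.25

66.2 mol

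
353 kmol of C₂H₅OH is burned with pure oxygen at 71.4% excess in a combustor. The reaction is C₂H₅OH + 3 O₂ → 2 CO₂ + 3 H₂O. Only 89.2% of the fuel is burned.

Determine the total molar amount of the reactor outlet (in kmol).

2480 kmol

Stoichiometric O₂ = 3 × 353 = 1059 kmol; O₂ fed = 1059 × 1.714 = 1815 kmol.
Fuel reacted = 0.892 × 353 → ξ = 314.9 kmol.
Outlet (n = n₀ + ν ξ):
  C₂H₅OH: 353 − 1(314.9) = 38.12
  O₂: 1815 − 3(314.9) = 870.5
  CO₂: 0 + 2(314.9) = 629.8
  H₂O: 0 + 3(314.9) = 944.6
Total out = 38.12 + 870.5 + 629.8 + 944.6 = 2483 kmol.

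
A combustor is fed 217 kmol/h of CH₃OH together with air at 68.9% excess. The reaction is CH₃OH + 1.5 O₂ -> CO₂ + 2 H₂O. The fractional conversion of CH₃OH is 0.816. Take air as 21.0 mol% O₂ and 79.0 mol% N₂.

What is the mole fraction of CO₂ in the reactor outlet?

Stoichiometric O₂ = 1.5 × 217 = 325.5 kmol/h; O₂ fed = 325.5 × 1.689 = 549.8 kmol/h.
N₂ fed = 549.8 × 79/21 = 2068 kmol/h.
Fuel reacted = 0.816 × 217 → ξ = 177.1 kmol/h.
Outlet (n = n₀ + ν ξ):
  CH₃OH: 217 − 1(177.1) = 39.93
  O₂: 549.8 − 1.5(177.1) = 284.2
  N₂: 2068 (inert)
  CO₂: 0 + 1(177.1) = 177.1
  H₂O: 0 + 2(177.1) = 354.1
Total out = 2923 kmol/h; y_CO₂ = 177.1 / 2923 = 0.06057.

0.0606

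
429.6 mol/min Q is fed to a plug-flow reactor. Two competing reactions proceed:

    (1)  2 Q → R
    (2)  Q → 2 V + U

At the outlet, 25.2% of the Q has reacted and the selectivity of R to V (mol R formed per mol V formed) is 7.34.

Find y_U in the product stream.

Conversion of Q: Q consumed = 0.252 × 429.6 = 108.3 mol/min = 2ξ₁ + 1ξ₂.
Selectivity: 1ξ₁ / (2ξ₂) = 7.34 → ξ₁ = 14.68 ξ₂.
Substitute: (2·14.68 + 1) ξ₂ = 108.3 → ξ₂ = 3.566 mol/min, ξ₁ = 52.35 mol/min.
Outlet amounts (n = n₀ + Σ ν·ξ):
  Q: 429.6 − 2(52.35) − 1(3.566) = 321.3
  R: 0 + 1(52.35) = 52.35
  V: 0 + 2(3.566) = 7.132
  U: 0 + 1(3.566) = 3.566
Total out = 384.4 mol/min; y_U = 3.566 / 384.4 = 0.009277.

0.00928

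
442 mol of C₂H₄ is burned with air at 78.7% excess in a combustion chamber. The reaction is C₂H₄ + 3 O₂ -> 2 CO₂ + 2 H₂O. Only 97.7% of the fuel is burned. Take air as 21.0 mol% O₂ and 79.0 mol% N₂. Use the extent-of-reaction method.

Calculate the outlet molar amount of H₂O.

Stoichiometric O₂ = 3 × 442 = 1326 mol; O₂ fed = 1326 × 1.787 = 2370 mol.
N₂ fed = 2370 × 79/21 = 8914 mol.
Fuel reacted = 0.977 × 442 → ξ = 431.8 mol.
Outlet (n = n₀ + ν ξ):
  C₂H₄: 442 − 1(431.8) = 10.17
  O₂: 2370 − 3(431.8) = 1074
  N₂: 8914 (inert)
  CO₂: 0 + 2(431.8) = 863.7
  H₂O: 0 + 2(431.8) = 863.7

864 mol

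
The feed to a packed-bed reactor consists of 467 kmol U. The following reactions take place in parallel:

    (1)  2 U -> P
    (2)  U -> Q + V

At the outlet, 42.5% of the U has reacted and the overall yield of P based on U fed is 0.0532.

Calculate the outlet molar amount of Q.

149 kmol

Yield of P: 1ξ₁ / 467 = 0.0532 → ξ₁ = 24.84 kmol.
Conversion of U: 2ξ₁ + 1ξ₂ = 0.425 × 467 = 198.5 → ξ₂ = 148.8 kmol.
Outlet amounts (n = n₀ + Σ ν·ξ):
  U: 467 − 2(24.84) − 1(148.8) = 268.5
  P: 0 + 1(24.84) = 24.84
  Q: 0 + 1(148.8) = 148.8
  V: 0 + 1(148.8) = 148.8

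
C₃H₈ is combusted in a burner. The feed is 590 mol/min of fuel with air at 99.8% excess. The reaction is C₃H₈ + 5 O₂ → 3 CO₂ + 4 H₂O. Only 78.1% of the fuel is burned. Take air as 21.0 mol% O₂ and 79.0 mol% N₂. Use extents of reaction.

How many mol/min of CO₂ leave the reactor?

Stoichiometric O₂ = 5 × 590 = 2950 mol/min; O₂ fed = 2950 × 1.998 = 5894 mol/min.
N₂ fed = 5894 × 79/21 = 22170 mol/min.
Fuel reacted = 0.781 × 590 → ξ = 460.8 mol/min.
Outlet (n = n₀ + ν ξ):
  C₃H₈: 590 − 1(460.8) = 129.2
  O₂: 5894 − 5(460.8) = 3590
  N₂: 22170 (inert)
  CO₂: 0 + 3(460.8) = 1382
  H₂O: 0 + 4(460.8) = 1843

1380 mol/min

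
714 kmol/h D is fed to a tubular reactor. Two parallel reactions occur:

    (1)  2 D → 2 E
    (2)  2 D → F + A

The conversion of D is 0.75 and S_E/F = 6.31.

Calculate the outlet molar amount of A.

64.4 kmol/h

Conversion of D: D consumed = 0.75 × 714 = 535.5 kmol/h = 2ξ₁ + 2ξ₂.
Selectivity: 2ξ₁ / (1ξ₂) = 6.31 → ξ₁ = 3.155 ξ₂.
Substitute: (2·3.155 + 2) ξ₂ = 535.5 → ξ₂ = 64.44 kmol/h, ξ₁ = 203.3 kmol/h.
Outlet amounts (n = n₀ + Σ ν·ξ):
  D: 714 − 2(203.3) − 2(64.44) = 178.5
  E: 0 + 2(203.3) = 406.6
  F: 0 + 1(64.44) = 64.44
  A: 0 + 1(64.44) = 64.44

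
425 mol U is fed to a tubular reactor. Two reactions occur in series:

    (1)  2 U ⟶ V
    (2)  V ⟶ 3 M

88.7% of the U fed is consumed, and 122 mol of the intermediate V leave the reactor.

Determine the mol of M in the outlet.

199 mol

Conversion of U: U consumed = 2ξ₁ = 0.887 × 425 → ξ₁ = 188.5 mol.
V balance: n_V = 0 + 1ξ₁ − 1ξ₂ = 122 → ξ₂ = (1·188.5 − 122)/1 = 66.49 mol.
Outlet amounts (n = n₀ + Σ ν·ξ):
  U: 425 − 2(188.5) = 48.02
  V: 0 + 1(188.5) − 1(66.49) = 122
  M: 0 + 3(66.49) = 199.5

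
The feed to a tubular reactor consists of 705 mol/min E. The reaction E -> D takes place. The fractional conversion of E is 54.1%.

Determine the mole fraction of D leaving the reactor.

0.541

E reacted = 0.541 × 705 = 381.4 mol/min; ν_E = −1, so ξ = 381.4/1 = 381.4 mol/min.
Outlet amounts (n = n₀ + ν ξ):
  E: 705 − 1(381.4) = 323.6
  D: 0 + 1(381.4) = 381.4
Total out = 705 mol/min; y_D = 381.4 / 705 = 0.541.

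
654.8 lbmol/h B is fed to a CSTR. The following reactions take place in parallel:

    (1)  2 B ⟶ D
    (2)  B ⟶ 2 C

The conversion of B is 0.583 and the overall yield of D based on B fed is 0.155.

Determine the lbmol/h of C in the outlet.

Yield of D: 1ξ₁ / 654.8 = 0.155 → ξ₁ = 101.5 lbmol/h.
Conversion of B: 2ξ₁ + 1ξ₂ = 0.583 × 654.8 = 381.7 → ξ₂ = 178.8 lbmol/h.
Outlet amounts (n = n₀ + Σ ν·ξ):
  B: 654.8 − 2(101.5) − 1(178.8) = 273.1
  D: 0 + 1(101.5) = 101.5
  C: 0 + 2(178.8) = 357.5

358 lbmol/h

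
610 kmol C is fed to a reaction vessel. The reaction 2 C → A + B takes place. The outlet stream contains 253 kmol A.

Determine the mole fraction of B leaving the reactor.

For A: n = n₀ + 1ξ → 253 = 0 + 1ξ, giving ξ = 253 kmol.
Outlet amounts (n = n₀ + ν ξ):
  C: 610 − 2(253) = 104
  A: 0 + 1(253) = 253
  B: 0 + 1(253) = 253
Total out = 610 kmol; y_B = 253 / 610 = 0.4148.

0.415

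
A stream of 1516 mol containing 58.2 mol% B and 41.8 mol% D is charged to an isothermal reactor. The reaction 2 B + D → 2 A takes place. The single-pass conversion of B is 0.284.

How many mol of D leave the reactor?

B reacted = 0.284 × 882.3 = 250.6 mol; ν_B = −2, so ξ = 250.6/2 = 125.3 mol.
Outlet amounts (n = n₀ + ν ξ):
  B: 882.3 − 2(125.3) = 631.7
  D: 633.7 − 1(125.3) = 508.4
  A: 0 + 2(125.3) = 250.6

508 mol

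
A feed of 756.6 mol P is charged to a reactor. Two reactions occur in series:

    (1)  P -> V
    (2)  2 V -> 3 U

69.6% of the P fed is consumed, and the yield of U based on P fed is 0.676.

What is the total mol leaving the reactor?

Conversion of P: P consumed = 1ξ₁ = 0.696 × 756.6 → ξ₁ = 526.6 mol.
Yield of U: 3ξ₂ / 756.6 = 0.676 → ξ₂ = 170.5 mol.
Outlet amounts (n = n₀ + Σ ν·ξ):
  P: 756.6 − 1(526.6) = 230
  V: 0 + 1(526.6) − 2(170.5) = 185.6
  U: 0 + 3(170.5) = 511.5
Total out = 230 + 185.6 + 511.5 = 927.1 mol.

927 mol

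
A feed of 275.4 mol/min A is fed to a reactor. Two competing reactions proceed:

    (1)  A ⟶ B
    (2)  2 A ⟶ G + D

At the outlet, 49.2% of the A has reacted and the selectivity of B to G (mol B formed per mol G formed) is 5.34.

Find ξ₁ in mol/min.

Conversion of A: A consumed = 0.492 × 275.4 = 135.5 mol/min = 1ξ₁ + 2ξ₂.
Selectivity: 1ξ₁ / (1ξ₂) = 5.34 → ξ₁ = 5.34 ξ₂.
Substitute: (1·5.34 + 2) ξ₂ = 135.5 → ξ₂ = 18.46 mol/min, ξ₁ = 98.58 mol/min.
Outlet amounts (n = n₀ + Σ ν·ξ):
  A: 275.4 − 1(98.58) − 2(18.46) = 139.9
  B: 0 + 1(98.58) = 98.58
  G: 0 + 1(18.46) = 18.46
  D: 0 + 1(18.46) = 18.46

ξ₁ = 98.6 mol/min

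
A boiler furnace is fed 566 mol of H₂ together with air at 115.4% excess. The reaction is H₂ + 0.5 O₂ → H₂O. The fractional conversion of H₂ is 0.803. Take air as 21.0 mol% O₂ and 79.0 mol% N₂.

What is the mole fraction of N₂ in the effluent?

0.707

Stoichiometric O₂ = 0.5 × 566 = 283 mol; O₂ fed = 283 × 2.154 = 609.6 mol.
N₂ fed = 609.6 × 79/21 = 2293 mol.
Fuel reacted = 0.803 × 566 → ξ = 454.5 mol.
Outlet (n = n₀ + ν ξ):
  H₂: 566 − 1(454.5) = 111.5
  O₂: 609.6 − 0.5(454.5) = 382.3
  N₂: 2293 (inert)
  H₂O: 0 + 1(454.5) = 454.5
Total out = 3242 mol; y_N₂ = 2293 / 3242 = 0.7074.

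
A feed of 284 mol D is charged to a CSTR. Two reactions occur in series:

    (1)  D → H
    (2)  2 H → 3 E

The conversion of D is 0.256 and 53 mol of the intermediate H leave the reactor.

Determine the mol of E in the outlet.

29.6 mol

Conversion of D: D consumed = 1ξ₁ = 0.256 × 284 → ξ₁ = 72.7 mol.
H balance: n_H = 0 + 1ξ₁ − 2ξ₂ = 53 → ξ₂ = (1·72.7 − 53)/2 = 9.852 mol.
Outlet amounts (n = n₀ + Σ ν·ξ):
  D: 284 − 1(72.7) = 211.3
  H: 0 + 1(72.7) − 2(9.852) = 53
  E: 0 + 3(9.852) = 29.56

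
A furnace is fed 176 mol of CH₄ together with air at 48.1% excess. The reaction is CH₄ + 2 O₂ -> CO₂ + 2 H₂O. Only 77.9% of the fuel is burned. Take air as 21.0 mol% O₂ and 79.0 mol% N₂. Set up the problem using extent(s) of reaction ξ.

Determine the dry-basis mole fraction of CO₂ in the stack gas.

0.0575

Stoichiometric O₂ = 2 × 176 = 352 mol; O₂ fed = 352 × 1.481 = 521.3 mol.
N₂ fed = 521.3 × 79/21 = 1961 mol.
Fuel reacted = 0.779 × 176 → ξ = 137.1 mol.
Outlet (n = n₀ + ν ξ):
  CH₄: 176 − 1(137.1) = 38.9
  O₂: 521.3 − 2(137.1) = 247.1
  N₂: 1961 (inert)
  CO₂: 0 + 1(137.1) = 137.1
  H₂O: 0 + 2(137.1) = 274.2
Dry total = 2384 mol; y_CO₂ (dry) = 137.1 / 2384 = 0.0575.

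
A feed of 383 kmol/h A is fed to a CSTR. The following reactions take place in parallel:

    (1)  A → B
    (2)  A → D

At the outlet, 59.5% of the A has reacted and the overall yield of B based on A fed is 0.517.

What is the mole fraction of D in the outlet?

Yield of B: 1ξ₁ / 383 = 0.517 → ξ₁ = 198 kmol/h.
Conversion of A: 1ξ₁ + 1ξ₂ = 0.595 × 383 = 227.9 → ξ₂ = 29.87 kmol/h.
Outlet amounts (n = n₀ + Σ ν·ξ):
  A: 383 − 1(198) − 1(29.87) = 155.1
  B: 0 + 1(198) = 198
  D: 0 + 1(29.87) = 29.87
Total out = 383 kmol/h; y_D = 29.87 / 383 = 0.078.

0.078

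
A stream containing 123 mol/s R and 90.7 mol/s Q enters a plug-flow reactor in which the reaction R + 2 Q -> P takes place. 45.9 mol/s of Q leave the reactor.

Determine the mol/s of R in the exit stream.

101 mol/s

For Q: n = n₀ − 2ξ → 45.9 = 90.7 − 2ξ, giving ξ = 22.4 mol/s.
Outlet amounts (n = n₀ + ν ξ):
  R: 123 − 1(22.4) = 100.6
  Q: 90.7 − 2(22.4) = 45.9
  P: 0 + 1(22.4) = 22.4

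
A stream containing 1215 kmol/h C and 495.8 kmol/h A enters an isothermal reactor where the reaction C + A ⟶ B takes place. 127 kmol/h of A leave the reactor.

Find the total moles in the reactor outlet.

1340 kmol/h

For A: n = n₀ − 1ξ → 127 = 495.8 − 1ξ, giving ξ = 368.8 kmol/h.
Outlet amounts (n = n₀ + ν ξ):
  C: 1215 − 1(368.8) = 846.2
  A: 495.8 − 1(368.8) = 127
  B: 0 + 1(368.8) = 368.8
Total out = 846.2 + 127 + 368.8 = 1342 kmol/h.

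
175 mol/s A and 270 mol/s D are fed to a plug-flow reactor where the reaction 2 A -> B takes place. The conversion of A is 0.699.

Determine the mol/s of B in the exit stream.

61.2 mol/s

A reacted = 0.699 × 175 = 122.3 mol/s; ν_A = −2, so ξ = 122.3/2 = 61.16 mol/s.
Outlet amounts (n = n₀ + ν ξ):
  A: 175 − 2(61.16) = 52.68
  B: 0 + 1(61.16) = 61.16
  D: 270 (inert)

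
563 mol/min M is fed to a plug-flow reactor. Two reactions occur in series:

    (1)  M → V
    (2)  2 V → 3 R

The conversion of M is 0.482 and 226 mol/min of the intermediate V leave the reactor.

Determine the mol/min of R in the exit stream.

68 mol/min

Conversion of M: M consumed = 1ξ₁ = 0.482 × 563 → ξ₁ = 271.4 mol/min.
V balance: n_V = 0 + 1ξ₁ − 2ξ₂ = 226 → ξ₂ = (1·271.4 − 226)/2 = 22.68 mol/min.
Outlet amounts (n = n₀ + Σ ν·ξ):
  M: 563 − 1(271.4) = 291.6
  V: 0 + 1(271.4) − 2(22.68) = 226
  R: 0 + 3(22.68) = 68.05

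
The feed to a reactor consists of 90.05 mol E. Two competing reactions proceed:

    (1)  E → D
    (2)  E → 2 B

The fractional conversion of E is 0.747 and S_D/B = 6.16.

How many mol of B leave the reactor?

10.1 mol

Conversion of E: E consumed = 0.747 × 90.05 = 67.27 mol = 1ξ₁ + 1ξ₂.
Selectivity: 1ξ₁ / (2ξ₂) = 6.16 → ξ₁ = 12.32 ξ₂.
Substitute: (1·12.32 + 1) ξ₂ = 67.27 → ξ₂ = 5.05 mol, ξ₁ = 62.22 mol.
Outlet amounts (n = n₀ + Σ ν·ξ):
  E: 90.05 − 1(62.22) − 1(5.05) = 22.78
  D: 0 + 1(62.22) = 62.22
  B: 0 + 2(5.05) = 10.1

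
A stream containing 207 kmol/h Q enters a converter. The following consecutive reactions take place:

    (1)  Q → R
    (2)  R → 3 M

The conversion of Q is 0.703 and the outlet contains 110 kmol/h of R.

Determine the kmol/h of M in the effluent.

Conversion of Q: Q consumed = 1ξ₁ = 0.703 × 207 → ξ₁ = 145.5 kmol/h.
R balance: n_R = 0 + 1ξ₁ − 1ξ₂ = 110 → ξ₂ = (1·145.5 − 110)/1 = 35.52 kmol/h.
Outlet amounts (n = n₀ + Σ ν·ξ):
  Q: 207 − 1(145.5) = 61.48
  R: 0 + 1(145.5) − 1(35.52) = 110
  M: 0 + 3(35.52) = 106.6

107 kmol/h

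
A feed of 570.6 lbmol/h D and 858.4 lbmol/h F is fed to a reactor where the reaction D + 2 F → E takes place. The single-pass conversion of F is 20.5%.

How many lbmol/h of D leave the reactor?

F reacted = 0.205 × 858.4 = 176 lbmol/h; ν_F = −2, so ξ = 176/2 = 87.99 lbmol/h.
Outlet amounts (n = n₀ + ν ξ):
  D: 570.6 − 1(87.99) = 482.6
  F: 858.4 − 2(87.99) = 682.4
  E: 0 + 1(87.99) = 87.99

483 lbmol/h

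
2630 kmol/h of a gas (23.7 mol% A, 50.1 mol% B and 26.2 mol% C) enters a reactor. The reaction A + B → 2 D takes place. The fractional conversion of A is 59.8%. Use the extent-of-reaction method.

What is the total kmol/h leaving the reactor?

2630 kmol/h

A reacted = 0.598 × 623.3 = 372.7 kmol/h; ν_A = −1, so ξ = 372.7/1 = 372.7 kmol/h.
Outlet amounts (n = n₀ + ν ξ):
  A: 623.3 − 1(372.7) = 250.6
  B: 1318 − 1(372.7) = 944.9
  D: 0 + 2(372.7) = 745.5
  C: 689.1 (inert)
Total out = 250.6 + 944.9 + 745.5 + 689.1 = 2630 kmol/h.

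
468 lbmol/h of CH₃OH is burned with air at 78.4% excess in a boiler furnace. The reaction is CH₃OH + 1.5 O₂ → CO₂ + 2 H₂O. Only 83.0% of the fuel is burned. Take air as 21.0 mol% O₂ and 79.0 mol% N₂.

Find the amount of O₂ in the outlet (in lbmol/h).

670 lbmol/h

Stoichiometric O₂ = 1.5 × 468 = 702 lbmol/h; O₂ fed = 702 × 1.784 = 1252 lbmol/h.
N₂ fed = 1252 × 79/21 = 4711 lbmol/h.
Fuel reacted = 0.83 × 468 → ξ = 388.4 lbmol/h.
Outlet (n = n₀ + ν ξ):
  CH₃OH: 468 − 1(388.4) = 79.56
  O₂: 1252 − 1.5(388.4) = 669.7
  N₂: 4711 (inert)
  CO₂: 0 + 1(388.4) = 388.4
  H₂O: 0 + 2(388.4) = 776.9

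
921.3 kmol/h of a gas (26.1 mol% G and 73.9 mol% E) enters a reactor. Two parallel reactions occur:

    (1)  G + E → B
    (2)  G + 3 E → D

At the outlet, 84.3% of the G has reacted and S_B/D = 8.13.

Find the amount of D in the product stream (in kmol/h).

22.2 kmol/h

Conversion of G: G consumed = 0.843 × 240.5 = 202.7 kmol/h = 1ξ₁ + 1ξ₂.
Selectivity: 1ξ₁ / (1ξ₂) = 8.13 → ξ₁ = 8.13 ξ₂.
Substitute: (1·8.13 + 1) ξ₂ = 202.7 → ξ₂ = 22.2 kmol/h, ξ₁ = 180.5 kmol/h.
Outlet amounts (n = n₀ + Σ ν·ξ):
  G: 240.5 − 1(180.5) − 1(22.2) = 37.75
  E: 680.8 − 1(180.5) − 3(22.2) = 433.7
  B: 0 + 1(180.5) = 180.5
  D: 0 + 1(22.2) = 22.2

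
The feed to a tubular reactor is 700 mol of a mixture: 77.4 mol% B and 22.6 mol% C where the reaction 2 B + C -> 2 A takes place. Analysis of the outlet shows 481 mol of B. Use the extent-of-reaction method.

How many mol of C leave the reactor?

For B: n = n₀ − 2ξ → 481 = 541.8 − 2ξ, giving ξ = 30.4 mol.
Outlet amounts (n = n₀ + ν ξ):
  B: 541.8 − 2(30.4) = 481
  C: 158.2 − 1(30.4) = 127.8
  A: 0 + 2(30.4) = 60.8

128 mol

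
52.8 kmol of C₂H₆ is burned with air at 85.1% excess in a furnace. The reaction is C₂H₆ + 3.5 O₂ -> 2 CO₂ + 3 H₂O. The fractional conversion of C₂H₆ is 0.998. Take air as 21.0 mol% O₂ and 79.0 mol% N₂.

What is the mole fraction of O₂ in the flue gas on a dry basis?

Stoichiometric O₂ = 3.5 × 52.8 = 184.8 kmol; O₂ fed = 184.8 × 1.851 = 342.1 kmol.
N₂ fed = 342.1 × 79/21 = 1287 kmol.
Fuel reacted = 0.998 × 52.8 → ξ = 52.69 kmol.
Outlet (n = n₀ + ν ξ):
  C₂H₆: 52.8 − 1(52.69) = 0.1056
  O₂: 342.1 − 3.5(52.69) = 157.6
  N₂: 1287 (inert)
  CO₂: 0 + 2(52.69) = 105.4
  H₂O: 0 + 3(52.69) = 158.1
Dry total = 1550 kmol; y_O₂ (dry) = 157.6 / 1550 = 0.1017.

0.102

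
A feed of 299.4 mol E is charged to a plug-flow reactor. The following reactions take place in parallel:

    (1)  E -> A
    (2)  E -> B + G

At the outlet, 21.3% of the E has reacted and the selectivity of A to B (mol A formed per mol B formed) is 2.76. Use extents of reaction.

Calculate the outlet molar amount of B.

Conversion of E: E consumed = 0.213 × 299.4 = 63.77 mol = 1ξ₁ + 1ξ₂.
Selectivity: 1ξ₁ / (1ξ₂) = 2.76 → ξ₁ = 2.76 ξ₂.
Substitute: (1·2.76 + 1) ξ₂ = 63.77 → ξ₂ = 16.96 mol, ξ₁ = 46.81 mol.
Outlet amounts (n = n₀ + Σ ν·ξ):
  E: 299.4 − 1(46.81) − 1(16.96) = 235.6
  A: 0 + 1(46.81) = 46.81
  B: 0 + 1(16.96) = 16.96
  G: 0 + 1(16.96) = 16.96

17 mol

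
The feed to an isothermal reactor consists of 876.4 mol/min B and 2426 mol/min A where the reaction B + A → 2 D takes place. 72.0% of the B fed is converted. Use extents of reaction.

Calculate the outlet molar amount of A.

B reacted = 0.72 × 876.4 = 631 mol/min; ν_B = −1, so ξ = 631/1 = 631 mol/min.
Outlet amounts (n = n₀ + ν ξ):
  B: 876.4 − 1(631) = 245.4
  A: 2426 − 1(631) = 1795
  D: 0 + 2(631) = 1262

1790 mol/min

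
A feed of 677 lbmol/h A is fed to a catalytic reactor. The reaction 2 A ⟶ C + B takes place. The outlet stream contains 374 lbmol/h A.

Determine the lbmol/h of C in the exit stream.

For A: n = n₀ − 2ξ → 374 = 677 − 2ξ, giving ξ = 151.5 lbmol/h.
Outlet amounts (n = n₀ + ν ξ):
  A: 677 − 2(151.5) = 374
  C: 0 + 1(151.5) = 151.5
  B: 0 + 1(151.5) = 151.5

152 lbmol/h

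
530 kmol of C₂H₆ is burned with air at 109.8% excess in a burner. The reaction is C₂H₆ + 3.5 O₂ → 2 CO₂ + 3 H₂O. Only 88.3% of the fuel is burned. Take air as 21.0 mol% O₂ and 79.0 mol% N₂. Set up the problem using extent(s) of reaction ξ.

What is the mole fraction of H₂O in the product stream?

Stoichiometric O₂ = 3.5 × 530 = 1855 kmol; O₂ fed = 1855 × 2.098 = 3892 kmol.
N₂ fed = 3892 × 79/21 = 14640 kmol.
Fuel reacted = 0.883 × 530 → ξ = 468 kmol.
Outlet (n = n₀ + ν ξ):
  C₂H₆: 530 − 1(468) = 62.01
  O₂: 3892 − 3.5(468) = 2254
  N₂: 14640 (inert)
  CO₂: 0 + 2(468) = 936
  H₂O: 0 + 3(468) = 1404
Total out = 19300 kmol; y_H₂O = 1404 / 19300 = 0.07276.

0.0728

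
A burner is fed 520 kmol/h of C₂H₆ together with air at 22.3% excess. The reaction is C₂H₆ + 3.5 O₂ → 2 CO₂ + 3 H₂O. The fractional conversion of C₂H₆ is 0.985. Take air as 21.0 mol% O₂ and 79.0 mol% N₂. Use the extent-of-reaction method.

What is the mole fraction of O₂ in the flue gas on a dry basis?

0.044

Stoichiometric O₂ = 3.5 × 520 = 1820 kmol/h; O₂ fed = 1820 × 1.223 = 2226 kmol/h.
N₂ fed = 2226 × 79/21 = 8373 kmol/h.
Fuel reacted = 0.985 × 520 → ξ = 512.2 kmol/h.
Outlet (n = n₀ + ν ξ):
  C₂H₆: 520 − 1(512.2) = 7.8
  O₂: 2226 − 3.5(512.2) = 433.2
  N₂: 8373 (inert)
  CO₂: 0 + 2(512.2) = 1024
  H₂O: 0 + 3(512.2) = 1537
Dry total = 9839 kmol/h; y_O₂ (dry) = 433.2 / 9839 = 0.04403.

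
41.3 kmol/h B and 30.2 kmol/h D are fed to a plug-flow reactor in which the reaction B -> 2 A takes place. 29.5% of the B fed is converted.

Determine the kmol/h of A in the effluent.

B reacted = 0.295 × 41.3 = 12.18 kmol/h; ν_B = −1, so ξ = 12.18/1 = 12.18 kmol/h.
Outlet amounts (n = n₀ + ν ξ):
  B: 41.3 − 1(12.18) = 29.12
  A: 0 + 2(12.18) = 24.37
  D: 30.2 (inert)

24.4 kmol/h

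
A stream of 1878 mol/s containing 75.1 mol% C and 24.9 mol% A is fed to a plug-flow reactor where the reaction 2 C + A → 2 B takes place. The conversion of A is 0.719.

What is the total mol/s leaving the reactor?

1540 mol/s

A reacted = 0.719 × 467.6 = 336.2 mol/s; ν_A = −1, so ξ = 336.2/1 = 336.2 mol/s.
Outlet amounts (n = n₀ + ν ξ):
  C: 1410 − 2(336.2) = 737.9
  A: 467.6 − 1(336.2) = 131.4
  B: 0 + 2(336.2) = 672.4
Total out = 737.9 + 131.4 + 672.4 = 1542 mol/s.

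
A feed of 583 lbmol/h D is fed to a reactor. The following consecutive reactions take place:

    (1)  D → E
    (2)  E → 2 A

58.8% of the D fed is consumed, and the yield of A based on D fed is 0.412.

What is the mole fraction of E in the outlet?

0.317

Conversion of D: D consumed = 1ξ₁ = 0.588 × 583 → ξ₁ = 342.8 lbmol/h.
Yield of A: 2ξ₂ / 583 = 0.412 → ξ₂ = 120.1 lbmol/h.
Outlet amounts (n = n₀ + Σ ν·ξ):
  D: 583 − 1(342.8) = 240.2
  E: 0 + 1(342.8) − 1(120.1) = 222.7
  A: 0 + 2(120.1) = 240.2
Total out = 703.1 lbmol/h; y_E = 222.7 / 703.1 = 0.3167.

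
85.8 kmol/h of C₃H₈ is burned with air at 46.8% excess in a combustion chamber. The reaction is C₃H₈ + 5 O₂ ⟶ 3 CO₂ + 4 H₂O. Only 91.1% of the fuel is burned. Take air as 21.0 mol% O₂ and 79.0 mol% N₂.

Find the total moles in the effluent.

3160 kmol/h

Stoichiometric O₂ = 5 × 85.8 = 429 kmol/h; O₂ fed = 429 × 1.468 = 629.8 kmol/h.
N₂ fed = 629.8 × 79/21 = 2369 kmol/h.
Fuel reacted = 0.911 × 85.8 → ξ = 78.16 kmol/h.
Outlet (n = n₀ + ν ξ):
  C₃H₈: 85.8 − 1(78.16) = 7.636
  O₂: 629.8 − 5(78.16) = 239
  N₂: 2369 (inert)
  CO₂: 0 + 3(78.16) = 234.5
  H₂O: 0 + 4(78.16) = 312.7
Total out = 7.636 + 239 + 2369 + 234.5 + 312.7 = 3163 kmol/h.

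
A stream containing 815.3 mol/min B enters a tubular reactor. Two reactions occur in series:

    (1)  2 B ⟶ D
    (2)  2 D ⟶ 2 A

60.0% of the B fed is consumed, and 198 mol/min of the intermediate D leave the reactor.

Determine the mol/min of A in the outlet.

46.6 mol/min

Conversion of B: B consumed = 2ξ₁ = 0.6 × 815.3 → ξ₁ = 244.6 mol/min.
D balance: n_D = 0 + 1ξ₁ − 2ξ₂ = 198 → ξ₂ = (1·244.6 − 198)/2 = 23.29 mol/min.
Outlet amounts (n = n₀ + Σ ν·ξ):
  B: 815.3 − 2(244.6) = 326.1
  D: 0 + 1(244.6) − 2(23.29) = 198
  A: 0 + 2(23.29) = 46.59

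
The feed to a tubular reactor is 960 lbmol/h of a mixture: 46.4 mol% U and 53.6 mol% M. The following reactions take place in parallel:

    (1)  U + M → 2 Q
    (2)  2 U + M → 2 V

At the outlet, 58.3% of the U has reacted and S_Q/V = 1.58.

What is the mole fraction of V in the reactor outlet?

0.163

Conversion of U: U consumed = 0.583 × 445.4 = 259.7 lbmol/h = 1ξ₁ + 2ξ₂.
Selectivity: 2ξ₁ / (2ξ₂) = 1.58 → ξ₁ = 1.58 ξ₂.
Substitute: (1·1.58 + 2) ξ₂ = 259.7 → ξ₂ = 72.54 lbmol/h, ξ₁ = 114.6 lbmol/h.
Outlet amounts (n = n₀ + Σ ν·ξ):
  U: 445.4 − 1(114.6) − 2(72.54) = 185.7
  M: 514.6 − 1(114.6) − 1(72.54) = 327.4
  Q: 0 + 2(114.6) = 229.2
  V: 0 + 2(72.54) = 145.1
Total out = 887.5 lbmol/h; y_V = 145.1 / 887.5 = 0.1635.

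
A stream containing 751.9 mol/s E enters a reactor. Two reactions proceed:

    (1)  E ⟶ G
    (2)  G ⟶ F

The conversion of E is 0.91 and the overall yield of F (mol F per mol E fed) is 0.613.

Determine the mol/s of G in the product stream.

223 mol/s

Conversion of E: E consumed = 1ξ₁ = 0.91 × 751.9 → ξ₁ = 684.2 mol/s.
Yield of F: 1ξ₂ / 751.9 = 0.613 → ξ₂ = 460.9 mol/s.
Outlet amounts (n = n₀ + Σ ν·ξ):
  E: 751.9 − 1(684.2) = 67.67
  G: 0 + 1(684.2) − 1(460.9) = 223.3
  F: 0 + 1(460.9) = 460.9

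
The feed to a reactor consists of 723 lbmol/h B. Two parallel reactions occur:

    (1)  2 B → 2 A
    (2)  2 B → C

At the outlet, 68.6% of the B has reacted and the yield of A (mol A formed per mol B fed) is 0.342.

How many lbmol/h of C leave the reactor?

124 lbmol/h

Yield of A: 2ξ₁ / 723 = 0.342 → ξ₁ = 123.6 lbmol/h.
Conversion of B: 2ξ₁ + 2ξ₂ = 0.686 × 723 = 496 → ξ₂ = 124.4 lbmol/h.
Outlet amounts (n = n₀ + Σ ν·ξ):
  B: 723 − 2(123.6) − 2(124.4) = 227
  A: 0 + 2(123.6) = 247.3
  C: 0 + 1(124.4) = 124.4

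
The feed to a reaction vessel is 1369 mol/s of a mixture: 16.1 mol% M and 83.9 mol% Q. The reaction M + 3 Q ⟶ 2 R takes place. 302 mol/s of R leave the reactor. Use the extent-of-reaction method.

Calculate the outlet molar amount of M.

69.4 mol/s

For R: n = n₀ + 2ξ → 302 = 0 + 2ξ, giving ξ = 151 mol/s.
Outlet amounts (n = n₀ + ν ξ):
  M: 220.4 − 1(151) = 69.41
  Q: 1149 − 3(151) = 695.6
  R: 0 + 2(151) = 302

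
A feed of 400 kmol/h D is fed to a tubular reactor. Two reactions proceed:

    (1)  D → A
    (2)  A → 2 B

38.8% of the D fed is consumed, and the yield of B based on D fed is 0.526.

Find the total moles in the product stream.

Conversion of D: D consumed = 1ξ₁ = 0.388 × 400 → ξ₁ = 155.2 kmol/h.
Yield of B: 2ξ₂ / 400 = 0.526 → ξ₂ = 105.2 kmol/h.
Outlet amounts (n = n₀ + Σ ν·ξ):
  D: 400 − 1(155.2) = 244.8
  A: 0 + 1(155.2) − 1(105.2) = 50
  B: 0 + 2(105.2) = 210.4
Total out = 244.8 + 50 + 210.4 = 505.2 kmol/h.

505 kmol/h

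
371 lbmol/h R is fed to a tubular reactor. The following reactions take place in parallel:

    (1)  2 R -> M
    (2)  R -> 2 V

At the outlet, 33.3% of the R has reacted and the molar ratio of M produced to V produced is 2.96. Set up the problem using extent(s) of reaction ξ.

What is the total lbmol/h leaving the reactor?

324 lbmol/h

Conversion of R: R consumed = 0.333 × 371 = 123.5 lbmol/h = 2ξ₁ + 1ξ₂.
Selectivity: 1ξ₁ / (2ξ₂) = 2.96 → ξ₁ = 5.92 ξ₂.
Substitute: (2·5.92 + 1) ξ₂ = 123.5 → ξ₂ = 9.622 lbmol/h, ξ₁ = 56.96 lbmol/h.
Outlet amounts (n = n₀ + Σ ν·ξ):
  R: 371 − 2(56.96) − 1(9.622) = 247.5
  M: 0 + 1(56.96) = 56.96
  V: 0 + 2(9.622) = 19.24
Total out = 247.5 + 56.96 + 19.24 = 323.7 lbmol/h.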